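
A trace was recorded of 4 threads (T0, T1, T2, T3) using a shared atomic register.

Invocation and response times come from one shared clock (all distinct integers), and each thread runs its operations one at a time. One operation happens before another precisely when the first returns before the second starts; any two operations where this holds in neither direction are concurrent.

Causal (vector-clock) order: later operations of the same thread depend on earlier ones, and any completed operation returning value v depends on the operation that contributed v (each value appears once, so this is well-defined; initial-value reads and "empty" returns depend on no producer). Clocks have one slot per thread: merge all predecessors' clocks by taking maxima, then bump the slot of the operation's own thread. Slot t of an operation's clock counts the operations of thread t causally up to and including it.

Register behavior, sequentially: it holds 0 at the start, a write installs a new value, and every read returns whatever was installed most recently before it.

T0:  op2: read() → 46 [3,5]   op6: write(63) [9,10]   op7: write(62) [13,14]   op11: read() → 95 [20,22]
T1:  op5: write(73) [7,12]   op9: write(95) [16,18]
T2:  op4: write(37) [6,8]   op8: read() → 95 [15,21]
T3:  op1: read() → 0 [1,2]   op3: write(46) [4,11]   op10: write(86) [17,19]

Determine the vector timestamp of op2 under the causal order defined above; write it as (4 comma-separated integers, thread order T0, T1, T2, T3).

(1, 0, 0, 2)

no predecessors for op1 (invoked 1): T3 increments from zero → (0, 0, 0, 1)
no predecessors for op4 (invoked 6): T2 increments from zero → (0, 0, 1, 0)
no predecessors for op5 (invoked 7): T1 increments from zero → (0, 1, 0, 0)
merge at op3 (invoked 4): VC(op1)=(0, 0, 0, 1), own-thread bump on T3 → (0, 0, 0, 2)
merge at op9 (invoked 16): VC(op5)=(0, 1, 0, 0), own-thread bump on T1 → (0, 2, 0, 0)
merge at op10 (invoked 17): VC(op3)=(0, 0, 0, 2), own-thread bump on T3 → (0, 0, 0, 3)
merge at op2 (invoked 3): VC(op3)=(0, 0, 0, 2), own-thread bump on T0 → (1, 0, 0, 2)
merge at op8 (invoked 15): VC(op4)=(0, 0, 1, 0), VC(op9)=(0, 2, 0, 0), own-thread bump on T2 → (0, 2, 2, 0)
merge at op6 (invoked 9): VC(op2)=(1, 0, 0, 2), own-thread bump on T0 → (2, 0, 0, 2)
merge at op7 (invoked 13): VC(op6)=(2, 0, 0, 2), own-thread bump on T0 → (3, 0, 0, 2)
merge at op11 (invoked 20): VC(op7)=(3, 0, 0, 2), VC(op9)=(0, 2, 0, 0), own-thread bump on T0 → (4, 2, 0, 2)
target: VC(op2) = (1, 0, 0, 2)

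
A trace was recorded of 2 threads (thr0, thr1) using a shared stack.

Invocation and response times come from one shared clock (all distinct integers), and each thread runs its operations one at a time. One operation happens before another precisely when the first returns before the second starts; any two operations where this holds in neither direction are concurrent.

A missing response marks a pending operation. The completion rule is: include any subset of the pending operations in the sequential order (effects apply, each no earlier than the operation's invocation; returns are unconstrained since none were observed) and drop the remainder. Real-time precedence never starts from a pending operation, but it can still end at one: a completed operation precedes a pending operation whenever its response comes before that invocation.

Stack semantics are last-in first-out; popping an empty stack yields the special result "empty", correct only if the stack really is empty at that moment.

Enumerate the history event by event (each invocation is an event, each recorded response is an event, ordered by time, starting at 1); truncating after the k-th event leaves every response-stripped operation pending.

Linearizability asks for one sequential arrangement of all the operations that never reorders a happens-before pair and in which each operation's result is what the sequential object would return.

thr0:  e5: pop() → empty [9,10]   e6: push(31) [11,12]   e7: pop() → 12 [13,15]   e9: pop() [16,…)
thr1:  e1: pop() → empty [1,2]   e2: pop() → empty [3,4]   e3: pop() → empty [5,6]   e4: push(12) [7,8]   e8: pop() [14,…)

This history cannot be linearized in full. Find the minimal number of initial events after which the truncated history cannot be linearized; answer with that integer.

10

events 1..9 are linearizable; a witness order is e1, e2, e3, e4:
1. e1 pop() → empty, leaving stack <>
2. e2 pop() → empty, leaving stack <>
3. e3 pop() → empty, leaving stack <>
4. e4 push(12), leaving stack <12>
include event 10 — e5 responding at 10 — and every candidate order breaks
e.g. e1, e2, e3, e4, e5: illegal at step 5, since e5 pop() → empty cannot apply there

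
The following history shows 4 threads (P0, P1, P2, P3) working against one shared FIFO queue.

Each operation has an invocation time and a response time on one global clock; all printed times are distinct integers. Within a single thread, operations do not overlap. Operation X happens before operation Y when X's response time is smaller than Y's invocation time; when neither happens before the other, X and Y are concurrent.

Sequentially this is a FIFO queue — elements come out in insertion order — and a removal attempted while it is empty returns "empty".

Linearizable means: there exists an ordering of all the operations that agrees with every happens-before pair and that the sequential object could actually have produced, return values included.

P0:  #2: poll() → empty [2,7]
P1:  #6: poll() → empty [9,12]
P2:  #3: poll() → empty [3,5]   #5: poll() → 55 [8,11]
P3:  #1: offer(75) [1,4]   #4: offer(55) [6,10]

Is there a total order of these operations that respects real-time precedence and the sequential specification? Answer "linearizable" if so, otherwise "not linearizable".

events 1..11 are fine; event 12 — the response of #6 at time 12 — makes the prefix non-linearizable
no legal order exists: 40 real-time-consistent candidates over 6 completed FIFO queue operations, all rejected
take #1, #2, #3, #4, #5, #6: step 2 already fails, because #2 poll() → empty cannot occur there
take #1, #2, #3, #4, #6, #5: step 2 already fails, because #2 poll() → empty cannot occur there

not linearizable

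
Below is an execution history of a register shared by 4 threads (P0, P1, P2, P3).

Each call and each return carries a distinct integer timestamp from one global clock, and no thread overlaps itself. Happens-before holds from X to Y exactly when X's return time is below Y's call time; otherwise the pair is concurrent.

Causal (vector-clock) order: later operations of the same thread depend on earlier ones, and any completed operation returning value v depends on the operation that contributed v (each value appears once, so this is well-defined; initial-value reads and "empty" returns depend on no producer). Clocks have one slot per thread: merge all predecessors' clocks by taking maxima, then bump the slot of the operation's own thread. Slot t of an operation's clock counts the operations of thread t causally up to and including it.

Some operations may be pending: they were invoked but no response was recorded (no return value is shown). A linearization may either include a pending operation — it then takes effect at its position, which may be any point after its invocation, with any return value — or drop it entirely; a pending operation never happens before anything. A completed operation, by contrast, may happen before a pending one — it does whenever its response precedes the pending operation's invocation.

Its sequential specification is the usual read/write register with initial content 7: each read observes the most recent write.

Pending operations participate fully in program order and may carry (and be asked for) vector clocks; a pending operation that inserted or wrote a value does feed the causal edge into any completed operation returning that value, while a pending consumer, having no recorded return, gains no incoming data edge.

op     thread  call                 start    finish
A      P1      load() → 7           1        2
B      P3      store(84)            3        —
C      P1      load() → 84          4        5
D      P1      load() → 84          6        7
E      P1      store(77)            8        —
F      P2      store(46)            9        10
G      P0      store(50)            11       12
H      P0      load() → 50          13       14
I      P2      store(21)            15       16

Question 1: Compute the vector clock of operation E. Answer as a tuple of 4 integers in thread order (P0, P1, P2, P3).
(0, 4, 0, 1)

B, invoked 3, has no incoming edges; only P3's bump applies → (0, 0, 0, 1)
F, invoked 9, has no incoming edges; only P2's bump applies → (0, 0, 1, 0)
A, invoked 1, has no incoming edges; only P1's bump applies → (0, 1, 0, 0)
G, invoked 11, has no incoming edges; only P0's bump applies → (1, 0, 0, 0)
invoked at 15, I merges VC(F)=(0, 0, 1, 0) and bumps P2's slot → (0, 0, 2, 0)
invoked at 13, H merges VC(G)=(1, 0, 0, 0) and bumps P0's slot → (2, 0, 0, 0)
invoked at 4, C merges VC(A)=(0, 1, 0, 0), VC(B)=(0, 0, 0, 1) and bumps P1's slot → (0, 2, 0, 1)
invoked at 6, D merges VC(B)=(0, 0, 0, 1), VC(C)=(0, 2, 0, 1) and bumps P1's slot → (0, 3, 0, 1)
invoked at 8, E merges VC(D)=(0, 3, 0, 1) and bumps P1's slot → (0, 4, 0, 1)
target: VC(E) = (0, 4, 0, 1)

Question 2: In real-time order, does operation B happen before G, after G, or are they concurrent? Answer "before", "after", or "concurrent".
concurrent

B spans [3,…), G spans [11,12]
the intervals overlap in both directions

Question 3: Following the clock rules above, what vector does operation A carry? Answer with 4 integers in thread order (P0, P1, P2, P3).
(0, 1, 0, 0)

VC(B, invoked at 3): no causal predecessors; +1 on P3 → (0, 0, 0, 1)
VC(F, invoked at 9): no causal predecessors; +1 on P2 → (0, 0, 1, 0)
VC(A, invoked at 1): no causal predecessors; +1 on P1 → (0, 1, 0, 0)
VC(G, invoked at 11): no causal predecessors; +1 on P0 → (1, 0, 0, 0)
I, invoked 15, takes VC(F)=(0, 0, 1, 0) under max, adds 1 for P2 → (0, 0, 2, 0)
H, invoked 13, takes VC(G)=(1, 0, 0, 0) under max, adds 1 for P0 → (2, 0, 0, 0)
C, invoked 4, takes VC(A)=(0, 1, 0, 0), VC(B)=(0, 0, 0, 1) under max, adds 1 for P1 → (0, 2, 0, 1)
D, invoked 6, takes VC(B)=(0, 0, 0, 1), VC(C)=(0, 2, 0, 1) under max, adds 1 for P1 → (0, 3, 0, 1)
E, invoked 8, takes VC(D)=(0, 3, 0, 1) under max, adds 1 for P1 → (0, 4, 0, 1)
target: VC(A) = (0, 1, 0, 0)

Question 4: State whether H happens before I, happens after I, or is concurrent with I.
before

H spans [13,14], I spans [15,16]
resp(H)=14 < inv(I)=15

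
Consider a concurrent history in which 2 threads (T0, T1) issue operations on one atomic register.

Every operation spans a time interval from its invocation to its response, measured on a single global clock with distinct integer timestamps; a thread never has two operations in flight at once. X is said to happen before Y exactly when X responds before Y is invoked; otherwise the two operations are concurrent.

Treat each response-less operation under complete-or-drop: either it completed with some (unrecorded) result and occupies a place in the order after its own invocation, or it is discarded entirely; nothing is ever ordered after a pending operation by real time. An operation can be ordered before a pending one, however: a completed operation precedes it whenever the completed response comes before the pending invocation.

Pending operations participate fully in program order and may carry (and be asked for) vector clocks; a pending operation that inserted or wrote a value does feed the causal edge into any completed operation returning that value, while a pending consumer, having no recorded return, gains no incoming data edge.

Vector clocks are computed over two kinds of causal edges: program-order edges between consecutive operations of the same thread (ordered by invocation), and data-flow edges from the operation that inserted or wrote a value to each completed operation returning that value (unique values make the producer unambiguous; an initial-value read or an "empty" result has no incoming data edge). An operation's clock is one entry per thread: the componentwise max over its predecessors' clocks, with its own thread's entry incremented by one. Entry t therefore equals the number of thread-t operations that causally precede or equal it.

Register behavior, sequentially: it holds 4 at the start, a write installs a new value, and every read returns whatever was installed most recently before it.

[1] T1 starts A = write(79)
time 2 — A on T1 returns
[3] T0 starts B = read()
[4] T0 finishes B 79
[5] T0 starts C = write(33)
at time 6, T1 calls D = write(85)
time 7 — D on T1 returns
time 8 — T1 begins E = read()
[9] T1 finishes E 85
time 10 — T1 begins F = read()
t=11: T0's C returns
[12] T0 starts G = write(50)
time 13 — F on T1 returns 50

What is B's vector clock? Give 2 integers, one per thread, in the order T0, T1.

no predecessors for A (invoked 1): T1 increments from zero → (0, 1)
D (invocation 6): componentwise max over VC(A)=(0, 1), +1 at T1, giving (0, 2)
B (invocation 3): componentwise max over VC(A)=(0, 1), +1 at T0, giving (1, 1)
E (invocation 8): componentwise max over VC(D)=(0, 2), +1 at T1, giving (0, 3)
C (invocation 5): componentwise max over VC(B)=(1, 1), +1 at T0, giving (2, 1)
G (invocation 12): componentwise max over VC(C)=(2, 1), +1 at T0, giving (3, 1)
F (invocation 10): componentwise max over VC(E)=(0, 3), VC(G)=(3, 1), +1 at T1, giving (3, 4)
target: VC(B) = (1, 1)

(1, 1)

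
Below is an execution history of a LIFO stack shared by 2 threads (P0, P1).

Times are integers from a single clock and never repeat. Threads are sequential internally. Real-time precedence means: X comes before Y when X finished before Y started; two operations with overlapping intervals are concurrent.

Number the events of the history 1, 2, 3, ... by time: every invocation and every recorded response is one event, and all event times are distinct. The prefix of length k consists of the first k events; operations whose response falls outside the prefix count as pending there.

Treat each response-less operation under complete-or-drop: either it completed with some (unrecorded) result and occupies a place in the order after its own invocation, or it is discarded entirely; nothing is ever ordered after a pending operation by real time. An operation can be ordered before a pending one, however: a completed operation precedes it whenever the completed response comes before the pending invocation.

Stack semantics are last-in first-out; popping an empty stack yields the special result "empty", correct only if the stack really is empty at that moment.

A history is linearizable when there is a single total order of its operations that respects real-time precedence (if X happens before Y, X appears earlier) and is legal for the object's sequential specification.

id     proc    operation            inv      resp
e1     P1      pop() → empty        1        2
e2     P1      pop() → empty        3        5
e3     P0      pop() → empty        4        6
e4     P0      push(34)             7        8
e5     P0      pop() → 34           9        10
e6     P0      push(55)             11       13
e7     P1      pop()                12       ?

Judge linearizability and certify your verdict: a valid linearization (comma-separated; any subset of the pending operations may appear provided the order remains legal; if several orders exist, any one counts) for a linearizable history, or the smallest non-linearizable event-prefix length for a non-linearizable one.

1. e1 pop() → empty, leaving stack <>
2. e2 pop() → empty, leaving stack <>
3. e3 pop() → empty, leaving stack <>
4. e4 push(34), leaving stack <34>
5. e5 pop() → 34, leaving stack <>
6. e6 push(55), leaving stack <55>

linearizable — witness: e1, e2, e3, e4, e5, e6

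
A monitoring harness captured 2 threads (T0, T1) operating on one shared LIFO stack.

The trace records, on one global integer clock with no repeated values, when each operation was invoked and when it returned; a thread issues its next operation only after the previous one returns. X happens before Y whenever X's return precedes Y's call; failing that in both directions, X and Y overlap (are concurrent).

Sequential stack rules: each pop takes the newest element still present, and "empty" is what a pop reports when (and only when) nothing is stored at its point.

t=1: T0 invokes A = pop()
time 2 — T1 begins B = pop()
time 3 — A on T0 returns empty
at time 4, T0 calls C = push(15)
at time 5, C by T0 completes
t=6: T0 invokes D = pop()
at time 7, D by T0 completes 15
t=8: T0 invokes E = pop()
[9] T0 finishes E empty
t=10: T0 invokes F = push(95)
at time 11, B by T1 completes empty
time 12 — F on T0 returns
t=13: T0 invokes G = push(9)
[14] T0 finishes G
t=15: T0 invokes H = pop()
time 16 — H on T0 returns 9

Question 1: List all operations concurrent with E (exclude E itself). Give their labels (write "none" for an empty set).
Answer: B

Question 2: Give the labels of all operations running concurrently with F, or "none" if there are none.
Answer: B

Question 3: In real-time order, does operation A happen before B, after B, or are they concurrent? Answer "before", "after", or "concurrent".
Answer: concurrent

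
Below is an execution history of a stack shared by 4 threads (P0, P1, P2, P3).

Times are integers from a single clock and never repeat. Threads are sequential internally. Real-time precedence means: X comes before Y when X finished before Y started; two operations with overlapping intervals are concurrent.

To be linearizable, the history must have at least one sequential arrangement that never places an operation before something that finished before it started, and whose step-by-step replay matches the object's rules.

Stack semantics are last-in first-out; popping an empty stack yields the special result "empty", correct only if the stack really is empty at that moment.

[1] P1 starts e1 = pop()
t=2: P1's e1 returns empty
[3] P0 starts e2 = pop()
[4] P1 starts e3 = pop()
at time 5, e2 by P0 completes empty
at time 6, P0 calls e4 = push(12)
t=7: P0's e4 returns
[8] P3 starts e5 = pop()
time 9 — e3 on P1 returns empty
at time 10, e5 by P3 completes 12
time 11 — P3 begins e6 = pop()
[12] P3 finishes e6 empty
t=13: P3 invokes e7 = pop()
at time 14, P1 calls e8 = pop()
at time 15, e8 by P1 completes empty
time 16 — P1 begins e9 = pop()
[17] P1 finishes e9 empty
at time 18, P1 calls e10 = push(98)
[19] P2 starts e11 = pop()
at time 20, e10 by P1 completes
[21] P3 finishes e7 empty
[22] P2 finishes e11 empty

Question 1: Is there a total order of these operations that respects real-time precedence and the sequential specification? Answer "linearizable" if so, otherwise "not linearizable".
one valid linearization: e1, e2, e3, e4, e5, e6, e7, e8, e9, e11, e10
1. e1 pop() → empty, leaving stack <>
2. e2 pop() → empty, leaving stack <>
3. e3 pop() → empty, leaving stack <>
4. e4 push(12), leaving stack <12>
5. e5 pop() → 12, leaving stack <>
6. e6 pop() → empty, leaving stack <>
7. e7 pop() → empty, leaving stack <>
8. e8 pop() → empty, leaving stack <>
9. e9 pop() → empty, leaving stack <>
10. e11 pop() → empty, leaving stack <>
11. e10 push(98), leaving stack <98>

linearizable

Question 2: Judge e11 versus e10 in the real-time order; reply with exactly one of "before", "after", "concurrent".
Answer: concurrent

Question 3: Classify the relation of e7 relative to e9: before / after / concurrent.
Answer: concurrent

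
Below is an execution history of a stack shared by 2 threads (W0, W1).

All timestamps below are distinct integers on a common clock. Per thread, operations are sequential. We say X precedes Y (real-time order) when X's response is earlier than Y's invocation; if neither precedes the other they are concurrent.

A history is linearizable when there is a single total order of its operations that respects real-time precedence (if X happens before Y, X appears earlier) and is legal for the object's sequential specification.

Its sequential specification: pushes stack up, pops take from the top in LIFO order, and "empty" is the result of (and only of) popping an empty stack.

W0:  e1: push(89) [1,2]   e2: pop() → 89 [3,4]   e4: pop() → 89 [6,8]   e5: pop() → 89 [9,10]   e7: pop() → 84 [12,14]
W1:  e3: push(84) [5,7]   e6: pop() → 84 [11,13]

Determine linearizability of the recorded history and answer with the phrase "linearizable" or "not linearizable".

not linearizable

the violation lands at event 8, e4's response at time 8: events 1..7 linearize, events 1..8 do not
checked exhaustively: 2 real-time-consistent orders of 4 completed operations, zero legal stack replays
take e1, e2, e3, e4: step 4 already fails, because e4 pop() → 89 cannot occur there
take e1, e2, e4, e3: step 3 already fails, because e4 pop() → 89 cannot occur there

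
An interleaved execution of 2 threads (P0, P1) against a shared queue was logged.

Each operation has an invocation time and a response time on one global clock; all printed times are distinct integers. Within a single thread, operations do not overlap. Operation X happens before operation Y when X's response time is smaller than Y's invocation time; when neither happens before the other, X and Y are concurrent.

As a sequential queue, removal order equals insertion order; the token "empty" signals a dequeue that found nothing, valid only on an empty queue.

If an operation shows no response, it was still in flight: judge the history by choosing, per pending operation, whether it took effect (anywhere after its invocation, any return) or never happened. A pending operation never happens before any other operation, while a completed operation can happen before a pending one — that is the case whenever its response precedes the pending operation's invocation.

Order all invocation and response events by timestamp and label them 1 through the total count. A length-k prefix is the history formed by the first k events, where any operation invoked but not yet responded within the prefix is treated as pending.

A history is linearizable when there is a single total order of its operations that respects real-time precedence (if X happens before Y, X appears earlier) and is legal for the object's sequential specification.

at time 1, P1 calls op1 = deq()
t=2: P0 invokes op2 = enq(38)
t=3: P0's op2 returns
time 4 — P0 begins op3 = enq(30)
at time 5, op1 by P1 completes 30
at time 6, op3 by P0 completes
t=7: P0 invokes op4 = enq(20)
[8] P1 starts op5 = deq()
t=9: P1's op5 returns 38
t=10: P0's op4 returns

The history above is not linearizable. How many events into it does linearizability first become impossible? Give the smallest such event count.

5

events 1..4 are still linearizable — one witness is op1, op2:
after step 1 (op1 deq() (pending, included)): queue <>
after step 2 (op2 enq(38)): queue <38>
at event 5 (op1's time-5 response) nothing linearizes any more
completion choices over the 1 pending operation (op3) were checked; none helps
for example op1, op2 (pending dropped) fails at step 1: op1 deq() → 30 is not legal there
for example op2, op1 (pending dropped) fails at step 2: op1 deq() → 30 is not legal there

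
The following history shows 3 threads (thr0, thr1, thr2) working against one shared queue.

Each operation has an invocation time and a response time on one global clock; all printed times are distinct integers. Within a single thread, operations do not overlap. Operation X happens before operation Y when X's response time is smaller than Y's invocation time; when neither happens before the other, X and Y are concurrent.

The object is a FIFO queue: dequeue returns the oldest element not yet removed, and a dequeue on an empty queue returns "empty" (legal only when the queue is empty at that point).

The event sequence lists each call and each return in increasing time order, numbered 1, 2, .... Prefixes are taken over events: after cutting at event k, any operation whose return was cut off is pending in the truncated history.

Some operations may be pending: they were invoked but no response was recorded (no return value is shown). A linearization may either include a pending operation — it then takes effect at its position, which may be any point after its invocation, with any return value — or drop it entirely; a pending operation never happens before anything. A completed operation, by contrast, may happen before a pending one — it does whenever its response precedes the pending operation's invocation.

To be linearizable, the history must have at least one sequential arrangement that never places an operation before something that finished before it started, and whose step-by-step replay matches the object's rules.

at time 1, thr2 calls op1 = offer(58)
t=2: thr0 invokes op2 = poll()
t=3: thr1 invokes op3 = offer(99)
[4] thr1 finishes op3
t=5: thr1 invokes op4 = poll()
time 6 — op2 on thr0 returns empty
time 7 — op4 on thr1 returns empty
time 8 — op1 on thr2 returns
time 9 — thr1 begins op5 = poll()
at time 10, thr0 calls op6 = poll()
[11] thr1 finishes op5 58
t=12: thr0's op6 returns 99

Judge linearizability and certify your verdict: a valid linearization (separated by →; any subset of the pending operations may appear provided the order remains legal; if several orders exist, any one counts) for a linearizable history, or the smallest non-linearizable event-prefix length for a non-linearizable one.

not linearizable — minimal violating prefix: 7 events

cut after 6 events: linearizable; cut after 7 events (op4 responds, time 7): not linearizable
the 3 completed operations admit 3 real-time orders; each fails the queue replay
no completion choice of the 1 pending operation (op1) rescues it — every subset was tried
sample order op2, op3, op4 (pending dropped) stalls at step 3 — op4 poll() → empty has no legal effect
sample order op3, op2, op4 (pending dropped) stalls at step 2 — op2 poll() → empty has no legal effect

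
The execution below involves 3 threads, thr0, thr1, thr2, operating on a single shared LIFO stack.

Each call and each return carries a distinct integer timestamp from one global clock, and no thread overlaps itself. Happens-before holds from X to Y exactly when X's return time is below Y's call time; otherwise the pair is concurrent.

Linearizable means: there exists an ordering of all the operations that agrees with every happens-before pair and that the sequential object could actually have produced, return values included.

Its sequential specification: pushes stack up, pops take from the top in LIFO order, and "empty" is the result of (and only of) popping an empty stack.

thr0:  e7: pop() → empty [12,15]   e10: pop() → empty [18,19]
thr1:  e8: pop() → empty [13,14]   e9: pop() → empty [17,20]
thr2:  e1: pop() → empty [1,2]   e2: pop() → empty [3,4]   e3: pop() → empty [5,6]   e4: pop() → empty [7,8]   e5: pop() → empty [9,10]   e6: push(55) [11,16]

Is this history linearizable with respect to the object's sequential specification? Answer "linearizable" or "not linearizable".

not linearizable

the violation lands at event 20, e9's response at time 20: events 1..19 linearize, events 1..20 do not
10 completed operations, 12 real-time-consistent orders — every LIFO stack replay fails
take e1, e2, e3, e4, e5, e6, e7, e8, e9, e10: step 7 already fails, because e7 pop() → empty cannot occur there
take e1, e2, e3, e4, e5, e6, e7, e8, e10, e9: step 7 already fails, because e7 pop() → empty cannot occur there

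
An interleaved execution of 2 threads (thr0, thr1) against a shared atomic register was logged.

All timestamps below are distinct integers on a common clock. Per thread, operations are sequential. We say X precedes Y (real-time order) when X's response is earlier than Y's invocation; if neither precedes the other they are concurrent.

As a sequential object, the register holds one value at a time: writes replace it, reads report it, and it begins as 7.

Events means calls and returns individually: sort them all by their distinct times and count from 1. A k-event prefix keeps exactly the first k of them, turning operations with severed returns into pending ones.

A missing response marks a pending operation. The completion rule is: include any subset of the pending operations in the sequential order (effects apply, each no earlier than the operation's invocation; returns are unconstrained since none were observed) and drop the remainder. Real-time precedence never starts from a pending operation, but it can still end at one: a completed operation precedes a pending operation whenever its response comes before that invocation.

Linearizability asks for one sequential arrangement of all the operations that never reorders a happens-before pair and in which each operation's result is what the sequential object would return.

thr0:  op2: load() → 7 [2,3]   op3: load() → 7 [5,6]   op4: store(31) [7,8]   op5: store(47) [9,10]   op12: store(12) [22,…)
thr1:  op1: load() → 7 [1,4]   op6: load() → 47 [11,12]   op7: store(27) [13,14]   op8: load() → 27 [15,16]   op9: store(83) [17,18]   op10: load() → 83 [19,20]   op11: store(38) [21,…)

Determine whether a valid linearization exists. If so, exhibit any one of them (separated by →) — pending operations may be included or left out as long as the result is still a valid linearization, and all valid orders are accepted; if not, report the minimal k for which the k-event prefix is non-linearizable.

1. op1 load() → 7, leaving value 7
2. op2 load() → 7, leaving value 7
3. op3 load() → 7, leaving value 7
4. op4 store(31), leaving value 31
5. op5 store(47), leaving value 47
6. op6 load() → 47, leaving value 47
7. op7 store(27), leaving value 27
8. op8 load() → 27, leaving value 27
9. op9 store(83), leaving value 83
10. op10 load() → 83, leaving value 83

linearizable — witness: op1 → op2 → op3 → op4 → op5 → op6 → op7 → op8 → op9 → op10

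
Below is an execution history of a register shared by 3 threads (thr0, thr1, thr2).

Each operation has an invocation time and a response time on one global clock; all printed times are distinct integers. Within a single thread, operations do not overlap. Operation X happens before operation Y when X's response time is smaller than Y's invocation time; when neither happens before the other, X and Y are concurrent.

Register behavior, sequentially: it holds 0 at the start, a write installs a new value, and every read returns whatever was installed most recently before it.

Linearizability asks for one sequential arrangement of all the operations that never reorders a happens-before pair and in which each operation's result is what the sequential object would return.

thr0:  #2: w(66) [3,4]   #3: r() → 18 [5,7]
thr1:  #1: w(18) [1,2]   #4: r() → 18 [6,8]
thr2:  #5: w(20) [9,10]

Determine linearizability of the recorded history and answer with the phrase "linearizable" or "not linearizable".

through event 6 a valid linearization exists; event 7 (#3 responding at time 7) ends that
exhaustive check: the 3 completed register ops admit one real-time order; illegal
include/drop combinations of the 1 pending operation (#4) were all tried; none helps
one such order, #1, #2, #3 (pending dropped), breaks at step 3 where #3 r() → 18 is illegal

not linearizable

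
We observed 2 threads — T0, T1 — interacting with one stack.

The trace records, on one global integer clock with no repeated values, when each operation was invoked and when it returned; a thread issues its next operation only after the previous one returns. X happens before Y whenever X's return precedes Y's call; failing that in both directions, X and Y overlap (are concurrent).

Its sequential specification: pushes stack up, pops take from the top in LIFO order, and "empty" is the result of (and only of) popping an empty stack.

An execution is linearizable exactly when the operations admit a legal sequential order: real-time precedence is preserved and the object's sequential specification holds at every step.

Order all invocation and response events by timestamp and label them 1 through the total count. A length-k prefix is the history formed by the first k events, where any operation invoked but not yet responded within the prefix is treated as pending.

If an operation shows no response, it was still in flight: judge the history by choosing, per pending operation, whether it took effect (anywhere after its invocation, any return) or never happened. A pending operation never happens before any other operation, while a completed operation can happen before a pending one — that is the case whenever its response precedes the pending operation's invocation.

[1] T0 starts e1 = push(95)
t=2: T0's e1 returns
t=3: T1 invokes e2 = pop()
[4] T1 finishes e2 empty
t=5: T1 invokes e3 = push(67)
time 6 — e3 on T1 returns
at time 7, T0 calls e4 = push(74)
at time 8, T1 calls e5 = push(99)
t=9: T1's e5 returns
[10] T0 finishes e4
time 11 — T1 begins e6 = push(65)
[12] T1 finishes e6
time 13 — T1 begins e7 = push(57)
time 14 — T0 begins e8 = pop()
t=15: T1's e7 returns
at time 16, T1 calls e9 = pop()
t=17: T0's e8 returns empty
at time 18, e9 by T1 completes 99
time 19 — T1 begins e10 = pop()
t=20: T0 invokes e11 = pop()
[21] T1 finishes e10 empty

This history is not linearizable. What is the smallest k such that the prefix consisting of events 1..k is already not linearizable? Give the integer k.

4

a valid linearization of events 1..3 exists, for instance e1:
1. e1 push(95), leaving stack <95>
event 4 — e2's response, time 4 — after it, nothing linearizes
e.g. e1, e2: illegal at step 2, since e2 pop() → empty cannot apply there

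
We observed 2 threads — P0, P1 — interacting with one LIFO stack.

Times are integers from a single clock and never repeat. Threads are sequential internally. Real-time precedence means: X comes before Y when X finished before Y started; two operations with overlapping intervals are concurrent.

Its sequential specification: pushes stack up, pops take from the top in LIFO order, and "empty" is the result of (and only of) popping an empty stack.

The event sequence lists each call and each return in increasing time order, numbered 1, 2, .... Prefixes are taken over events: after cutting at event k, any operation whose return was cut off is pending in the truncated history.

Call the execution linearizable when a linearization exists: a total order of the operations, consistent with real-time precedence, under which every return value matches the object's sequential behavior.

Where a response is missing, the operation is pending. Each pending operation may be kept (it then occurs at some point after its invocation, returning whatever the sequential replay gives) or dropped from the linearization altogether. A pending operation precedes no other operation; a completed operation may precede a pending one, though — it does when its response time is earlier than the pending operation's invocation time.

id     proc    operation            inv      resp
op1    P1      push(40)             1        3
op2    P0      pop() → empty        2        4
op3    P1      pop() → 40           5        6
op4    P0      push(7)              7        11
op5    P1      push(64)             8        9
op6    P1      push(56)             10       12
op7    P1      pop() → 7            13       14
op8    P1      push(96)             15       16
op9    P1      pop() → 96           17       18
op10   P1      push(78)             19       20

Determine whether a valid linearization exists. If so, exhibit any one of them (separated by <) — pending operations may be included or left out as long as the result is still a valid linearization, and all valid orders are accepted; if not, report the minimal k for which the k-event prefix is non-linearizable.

linearizable — witness: op2 < op1 < op3 < op5 < op6 < op4 < op7 < op8 < op9 < op10

step 1: op2 pop() → empty — stack <>
step 2: op1 push(40) — stack <40>
step 3: op3 pop() → 40 — stack <>
step 4: op5 push(64) — stack <64>
step 5: op6 push(56) — stack <64,56>
step 6: op4 push(7) — stack <64,56,7>
step 7: op7 pop() → 7 — stack <64,56>
step 8: op8 push(96) — stack <64,56,96>
step 9: op9 pop() → 96 — stack <64,56>
step 10: op10 push(78) — stack <64,56,78>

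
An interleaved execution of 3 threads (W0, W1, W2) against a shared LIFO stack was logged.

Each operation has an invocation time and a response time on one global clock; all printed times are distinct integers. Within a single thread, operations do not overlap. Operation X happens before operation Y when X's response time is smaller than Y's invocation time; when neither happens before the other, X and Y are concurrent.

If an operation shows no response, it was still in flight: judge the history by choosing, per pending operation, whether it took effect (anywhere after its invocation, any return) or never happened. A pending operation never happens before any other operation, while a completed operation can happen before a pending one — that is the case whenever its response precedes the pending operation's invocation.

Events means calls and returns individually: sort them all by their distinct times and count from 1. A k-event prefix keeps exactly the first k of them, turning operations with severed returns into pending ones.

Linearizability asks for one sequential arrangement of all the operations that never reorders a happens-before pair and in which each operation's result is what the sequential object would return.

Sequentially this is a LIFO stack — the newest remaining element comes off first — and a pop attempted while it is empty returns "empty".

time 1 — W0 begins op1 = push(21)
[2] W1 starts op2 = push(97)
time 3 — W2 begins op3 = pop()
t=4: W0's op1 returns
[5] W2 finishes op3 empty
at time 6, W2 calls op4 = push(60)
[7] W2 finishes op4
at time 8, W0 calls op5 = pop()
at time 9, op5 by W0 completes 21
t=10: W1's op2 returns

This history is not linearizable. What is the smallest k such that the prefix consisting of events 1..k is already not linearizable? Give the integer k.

9

events 1..8 are linearizable, e.g. via op3, op1, op2, op4:
step 1: op3 pop() → empty — stack <>
step 2: op1 push(21) — stack <21>
step 3: op2 push(97) (pending, included) — stack <21,97>
step 4: op4 push(60) — stack <21,97,60>
once event 9 joins (op5's response, time 9), exhaustive search finds no witness
no completion choice of the 1 pending operation (op2) rescues it — every subset was tried
one such order, op1, op3, op4, op5 (pending dropped), breaks at step 2 where op3 pop() → empty is illegal
one such order, op3, op1, op4, op5 (pending dropped), breaks at step 4 where op5 pop() → 21 is illegal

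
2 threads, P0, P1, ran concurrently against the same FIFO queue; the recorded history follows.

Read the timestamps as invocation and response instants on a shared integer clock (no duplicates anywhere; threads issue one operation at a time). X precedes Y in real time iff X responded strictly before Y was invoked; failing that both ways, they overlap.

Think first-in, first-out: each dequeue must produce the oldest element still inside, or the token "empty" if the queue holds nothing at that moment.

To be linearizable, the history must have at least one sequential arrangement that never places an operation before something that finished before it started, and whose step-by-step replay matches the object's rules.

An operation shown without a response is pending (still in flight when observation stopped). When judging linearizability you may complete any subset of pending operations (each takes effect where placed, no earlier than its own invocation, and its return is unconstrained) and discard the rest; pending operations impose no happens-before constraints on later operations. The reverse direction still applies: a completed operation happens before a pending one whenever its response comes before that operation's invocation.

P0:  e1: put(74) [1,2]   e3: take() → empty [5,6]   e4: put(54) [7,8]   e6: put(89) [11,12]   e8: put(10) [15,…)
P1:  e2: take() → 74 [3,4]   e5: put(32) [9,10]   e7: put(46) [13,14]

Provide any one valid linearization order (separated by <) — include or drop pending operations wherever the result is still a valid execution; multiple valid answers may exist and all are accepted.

1. e1 put(74), leaving queue <74>
2. e2 take() → 74, leaving queue <>
3. e3 take() → empty, leaving queue <>
4. e4 put(54), leaving queue <54>
5. e5 put(32), leaving queue <54,32>
6. e6 put(89), leaving queue <54,32,89>
7. e7 put(46), leaving queue <54,32,89,46>

e1 < e2 < e3 < e4 < e5 < e6 < e7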